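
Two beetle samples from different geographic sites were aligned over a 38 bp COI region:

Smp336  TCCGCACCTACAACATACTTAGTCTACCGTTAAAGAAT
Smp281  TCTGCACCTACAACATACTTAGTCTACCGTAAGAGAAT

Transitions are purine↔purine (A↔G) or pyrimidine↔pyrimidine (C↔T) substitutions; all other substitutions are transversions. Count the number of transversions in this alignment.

The sequences differ at positions 3 (C/T, transition), 31 (T/A, transversion), 33 (A/G, transition).
Of the 3 differences, 2 transitions and 1 transversion, so the answer is 1.

1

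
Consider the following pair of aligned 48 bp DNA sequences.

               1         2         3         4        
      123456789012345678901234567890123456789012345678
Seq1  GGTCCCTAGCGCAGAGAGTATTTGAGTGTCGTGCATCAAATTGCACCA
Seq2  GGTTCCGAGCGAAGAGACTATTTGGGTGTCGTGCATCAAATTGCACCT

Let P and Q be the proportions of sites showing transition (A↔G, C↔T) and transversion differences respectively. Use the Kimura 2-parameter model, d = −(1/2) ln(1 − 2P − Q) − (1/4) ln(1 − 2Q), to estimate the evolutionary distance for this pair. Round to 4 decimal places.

0.1367

The sequences differ at positions 4 (C/T, transition), 7 (T/G, transversion), 12 (C/A, transversion), 18 (G/C, transversion), 25 (A/G, transition), 48 (A/T, transversion).
Of the 6 differences, 2 transitions and 4 transversions over 48 sites: P = 2/48 = 0.041667, Q = 4/48 = 0.083333.
d = −0.5·ln(0.833333) − 0.25·ln(0.833334) = −0.5·(-0.182322) − 0.25·(-0.182321) = 0.1367.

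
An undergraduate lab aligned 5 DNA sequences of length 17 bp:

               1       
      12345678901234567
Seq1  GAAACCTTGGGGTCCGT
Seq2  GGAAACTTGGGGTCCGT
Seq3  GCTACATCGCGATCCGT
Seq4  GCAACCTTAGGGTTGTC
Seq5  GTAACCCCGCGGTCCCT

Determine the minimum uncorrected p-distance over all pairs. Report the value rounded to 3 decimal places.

0.118

Pairwise Hamming distances:
  Seq1 vs Seq2: 2
  Seq1 vs Seq3: 6
  Seq1 vs Seq4: 6
  Seq1 vs Seq5: 5
  Seq2 vs Seq3: 7
  Seq2 vs Seq4: 7
  Seq2 vs Seq5: 6
  Seq3 vs Seq4: 10
  Seq3 vs Seq5: 6
  Seq4 vs Seq5: 9
The smallest is 2 mismatches, between Seq1 and Seq2; p = 2/17 = 0.118.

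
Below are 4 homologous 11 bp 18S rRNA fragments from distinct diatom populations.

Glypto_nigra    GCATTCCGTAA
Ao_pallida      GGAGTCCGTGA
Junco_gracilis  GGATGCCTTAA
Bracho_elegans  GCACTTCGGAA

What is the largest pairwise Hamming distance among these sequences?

Pairwise Hamming distances:
  Glypto_nigra vs Ao_pallida: 3
  Glypto_nigra vs Junco_gracilis: 3
  Glypto_nigra vs Bracho_elegans: 3
  Ao_pallida vs Junco_gracilis: 4
  Ao_pallida vs Bracho_elegans: 5
  Junco_gracilis vs Bracho_elegans: 6
The largest is 6, between Junco_gracilis and Bracho_elegans.

6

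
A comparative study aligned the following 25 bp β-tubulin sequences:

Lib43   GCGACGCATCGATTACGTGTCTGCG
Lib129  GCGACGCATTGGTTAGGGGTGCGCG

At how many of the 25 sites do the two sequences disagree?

6

Differing sites — 10:C/T; 12:A/G; 16:C/G; 18:T/G; 21:C/G; 22:T/C.
That gives 6 mismatches out of 25 aligned sites, so the Hamming distance is 6.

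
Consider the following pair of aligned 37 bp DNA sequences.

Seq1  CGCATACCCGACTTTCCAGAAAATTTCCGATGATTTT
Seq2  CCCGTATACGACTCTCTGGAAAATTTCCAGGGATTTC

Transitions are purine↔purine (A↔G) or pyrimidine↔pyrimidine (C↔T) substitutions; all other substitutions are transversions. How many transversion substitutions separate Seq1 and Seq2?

Mismatches occur at site 2 (G↔C, transversion), site 4 (A↔G, transition), site 7 (C↔T, transition), site 8 (C↔A, transversion), site 14 (T↔C, transition), site 17 (C↔T, transition), site 18 (A↔G, transition), site 29 (G↔A, transition), site 30 (A↔G, transition), site 31 (T↔G, transversion), site 37 (T↔C, transition).
Of the 11 differences, 8 transitions and 3 transversions, so the answer is 3.

3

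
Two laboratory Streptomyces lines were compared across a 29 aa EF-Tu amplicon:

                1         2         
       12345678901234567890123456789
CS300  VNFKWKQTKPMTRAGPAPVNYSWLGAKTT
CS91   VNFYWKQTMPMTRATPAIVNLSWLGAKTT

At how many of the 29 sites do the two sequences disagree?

Differing sites — 4:K/Y; 9:K/M; 15:G/T; 18:P/I; 21:Y/L.
That gives 5 mismatches out of 29 aligned sites, so the Hamming distance is 5.

5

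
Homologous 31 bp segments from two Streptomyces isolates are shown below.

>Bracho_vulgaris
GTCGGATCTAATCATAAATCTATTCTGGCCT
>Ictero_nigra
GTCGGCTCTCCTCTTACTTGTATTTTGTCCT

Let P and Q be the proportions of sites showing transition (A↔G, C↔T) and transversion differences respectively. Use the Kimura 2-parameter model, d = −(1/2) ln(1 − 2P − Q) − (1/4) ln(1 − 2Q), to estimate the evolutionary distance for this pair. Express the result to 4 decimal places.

0.3762

Differing sites — 6:A/C (Tv); 10:A/C (Tv); 11:A/C (Tv); 14:A/T (Tv); 17:A/C (Tv); 18:A/T (Tv); 20:C/G (Tv); 25:C/T (Ti); 28:G/T (Tv).
Of the 9 differences, 1 transition and 8 transversions over 31 sites: P = 1/31 = 0.032258, Q = 8/31 = 0.258065.
d = −0.5·ln(0.677419) − 0.25·ln(0.483870) = −0.5·(-0.389465) − 0.25·(-0.725939) = 0.3762.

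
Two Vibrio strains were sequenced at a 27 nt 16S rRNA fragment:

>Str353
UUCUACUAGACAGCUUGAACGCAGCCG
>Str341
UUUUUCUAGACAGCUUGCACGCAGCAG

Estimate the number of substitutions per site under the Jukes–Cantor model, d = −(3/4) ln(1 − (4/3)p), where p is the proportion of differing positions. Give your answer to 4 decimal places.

0.1650

Differing sites — 3:C/U; 5:A/U; 18:A/C; 26:C/A.
p = 4/27 = 0.148148.
d = −0.75 · ln(1 − (4/3)·0.148148) = −0.75 · ln(0.802469) = −0.75 · (-0.220062) = 0.1650.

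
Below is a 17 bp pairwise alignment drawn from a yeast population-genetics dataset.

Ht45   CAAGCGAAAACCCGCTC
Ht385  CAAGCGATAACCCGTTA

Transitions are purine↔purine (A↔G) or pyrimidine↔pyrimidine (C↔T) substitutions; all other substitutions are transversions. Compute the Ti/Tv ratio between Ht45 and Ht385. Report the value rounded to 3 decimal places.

0.500

The sequences differ at positions 8 (A/T, transversion), 15 (C/T, transition), 17 (C/A, transversion).
Of the 3 differences, 1 transition and 2 transversions, so Ti/Tv = 1/2 = 0.500.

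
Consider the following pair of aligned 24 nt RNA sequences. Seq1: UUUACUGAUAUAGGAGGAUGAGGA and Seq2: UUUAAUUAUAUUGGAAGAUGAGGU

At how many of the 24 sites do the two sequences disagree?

5

Mismatches occur at site 5 (C↔A), site 7 (G↔U), site 12 (A↔U), site 16 (G↔A), site 24 (A↔U).
That gives 5 mismatches out of 24 aligned sites, so the Hamming distance is 5.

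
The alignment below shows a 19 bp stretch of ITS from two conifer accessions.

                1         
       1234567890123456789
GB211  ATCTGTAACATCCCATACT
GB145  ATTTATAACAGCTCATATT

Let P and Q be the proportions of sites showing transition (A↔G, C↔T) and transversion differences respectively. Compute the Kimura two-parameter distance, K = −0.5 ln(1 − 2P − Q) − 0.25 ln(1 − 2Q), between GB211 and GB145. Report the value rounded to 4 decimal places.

0.3487

The sequences differ at positions 3 (C/T, transition), 5 (G/A, transition), 11 (T/G, transversion), 13 (C/T, transition), 18 (C/T, transition).
Of the 5 differences, 4 transitions and 1 transversion over 19 sites: P = 4/19 = 0.210526, Q = 1/19 = 0.052632.
d = −0.5·ln(0.526316) − 0.25·ln(0.894736) = −0.5·(-0.641853) − 0.25·(-0.111227) = 0.3487.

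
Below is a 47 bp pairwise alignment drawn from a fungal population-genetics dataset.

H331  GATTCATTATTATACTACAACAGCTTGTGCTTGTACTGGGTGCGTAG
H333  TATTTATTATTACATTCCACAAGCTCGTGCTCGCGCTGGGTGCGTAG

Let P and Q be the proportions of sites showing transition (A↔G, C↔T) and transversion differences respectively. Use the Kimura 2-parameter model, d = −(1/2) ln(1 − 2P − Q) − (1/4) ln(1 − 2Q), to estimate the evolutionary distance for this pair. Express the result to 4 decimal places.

Differing sites — 1:G/T (Tv); 5:C/T (Ti); 13:T/C (Ti); 15:C/T (Ti); 17:A/C (Tv); 20:A/C (Tv); 21:C/A (Tv); 26:T/C (Ti); 32:T/C (Ti); 34:T/C (Ti); 35:A/G (Ti).
Of the 11 differences, 7 transitions and 4 transversions over 47 sites: P = 7/47 = 0.148936, Q = 4/47 = 0.085106.
d = −0.5·ln(0.617022) − 0.25·ln(0.829788) = −0.5·(-0.482851) − 0.25·(-0.186585) = 0.2881.

0.2881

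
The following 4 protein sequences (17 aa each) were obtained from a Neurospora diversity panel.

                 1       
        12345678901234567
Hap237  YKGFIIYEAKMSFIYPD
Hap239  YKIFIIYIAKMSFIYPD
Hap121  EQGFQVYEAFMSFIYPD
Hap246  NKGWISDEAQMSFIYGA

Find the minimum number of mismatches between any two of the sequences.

Pairwise Hamming distances:
  Hap237 vs Hap239: 2
  Hap237 vs Hap121: 5
  Hap237 vs Hap246: 7
  Hap239 vs Hap121: 7
  Hap239 vs Hap246: 9
  Hap121 vs Hap246: 9
The smallest is 2, between Hap237 and Hap239.

2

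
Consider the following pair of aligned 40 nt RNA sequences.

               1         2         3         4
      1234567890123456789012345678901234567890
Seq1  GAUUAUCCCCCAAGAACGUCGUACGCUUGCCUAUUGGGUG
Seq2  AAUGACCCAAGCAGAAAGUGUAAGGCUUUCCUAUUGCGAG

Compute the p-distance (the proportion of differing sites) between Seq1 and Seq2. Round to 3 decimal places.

The sequences differ at positions 1 (G/A), 4 (U/G), 6 (U/C), 9 (C/A), 10 (C/A), 11 (C/G), 12 (A/C), 17 (C/A), 20 (C/G), 21 (G/U), 22 (U/A), 24 (C/G), 29 (G/U), 37 (G/C), 39 (U/A).
There are 15 differences over 40 sites, so p = 15/40 = 0.375.

0.375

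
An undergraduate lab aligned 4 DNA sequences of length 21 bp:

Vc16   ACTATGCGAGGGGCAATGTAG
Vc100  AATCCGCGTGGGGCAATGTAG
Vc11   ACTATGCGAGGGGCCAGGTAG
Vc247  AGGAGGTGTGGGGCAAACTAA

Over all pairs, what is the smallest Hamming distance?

Pairwise Hamming distances:
  Vc16 vs Vc100: 4
  Vc16 vs Vc11: 2
  Vc16 vs Vc247: 8
  Vc100 vs Vc11: 6
  Vc100 vs Vc247: 8
  Vc11 vs Vc247: 9
The smallest is 2, between Vc16 and Vc11.

2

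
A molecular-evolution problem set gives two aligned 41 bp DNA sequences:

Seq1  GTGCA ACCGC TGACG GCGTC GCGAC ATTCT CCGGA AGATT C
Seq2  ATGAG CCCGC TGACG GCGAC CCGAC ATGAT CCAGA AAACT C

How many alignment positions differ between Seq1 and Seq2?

The sequences differ at positions 1 (G/A), 4 (C/A), 5 (A/G), 6 (A/C), 19 (T/A), 21 (G/C), 28 (T/G), 29 (C/A), 33 (G/A), 37 (G/A), 39 (T/C).
That gives 11 mismatches out of 41 aligned sites, so the Hamming distance is 11.

11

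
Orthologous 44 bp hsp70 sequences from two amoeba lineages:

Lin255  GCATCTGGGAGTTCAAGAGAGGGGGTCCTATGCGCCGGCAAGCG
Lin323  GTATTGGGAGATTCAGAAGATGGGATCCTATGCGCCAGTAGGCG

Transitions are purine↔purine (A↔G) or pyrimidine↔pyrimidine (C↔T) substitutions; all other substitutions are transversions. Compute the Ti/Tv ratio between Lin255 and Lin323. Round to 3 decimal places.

5.500

Mismatches occur at site 2 (C↔T, transition), site 5 (C↔T, transition), site 6 (T↔G, transversion), site 9 (G↔A, transition), site 10 (A↔G, transition), site 11 (G↔A, transition), site 16 (A↔G, transition), site 17 (G↔A, transition), site 21 (G↔T, transversion), site 25 (G↔A, transition), site 37 (G↔A, transition), site 39 (C↔T, transition), site 41 (A↔G, transition).
Of the 13 differences, 11 transitions and 2 transversions, so Ti/Tv = 11/2 = 5.500.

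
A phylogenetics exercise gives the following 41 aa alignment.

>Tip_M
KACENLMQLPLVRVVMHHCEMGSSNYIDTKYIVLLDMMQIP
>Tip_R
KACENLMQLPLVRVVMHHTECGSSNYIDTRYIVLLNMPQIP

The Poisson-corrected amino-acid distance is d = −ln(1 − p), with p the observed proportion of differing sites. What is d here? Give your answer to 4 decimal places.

Differing sites — 19:C/T; 21:M/C; 30:K/R; 36:D/N; 38:M/P.
p = 5/41 = 0.121951.
d = −ln(1 − 0.121951) = −ln(0.878049) = 0.1301.

0.1301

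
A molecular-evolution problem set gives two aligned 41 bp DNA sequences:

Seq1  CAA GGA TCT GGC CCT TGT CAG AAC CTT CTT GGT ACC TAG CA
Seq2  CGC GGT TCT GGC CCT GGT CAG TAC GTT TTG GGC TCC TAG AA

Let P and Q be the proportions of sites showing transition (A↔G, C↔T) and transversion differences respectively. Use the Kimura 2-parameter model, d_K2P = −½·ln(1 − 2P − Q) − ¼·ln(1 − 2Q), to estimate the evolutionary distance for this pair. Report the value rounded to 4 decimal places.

0.3325

Differing sites — 2:A/G (Ti); 3:A/C (Tv); 6:A/T (Tv); 16:T/G (Tv); 22:A/T (Tv); 25:C/G (Tv); 28:C/T (Ti); 30:T/G (Tv); 33:T/C (Ti); 34:A/T (Tv); 40:C/A (Tv).
Of the 11 differences, 3 transitions and 8 transversions over 41 sites: P = 3/41 = 0.073171, Q = 8/41 = 0.195122.
d = −0.5·ln(0.658536) − 0.25·ln(0.609756) = −0.5·(-0.417736) − 0.25·(-0.494696) = 0.3325.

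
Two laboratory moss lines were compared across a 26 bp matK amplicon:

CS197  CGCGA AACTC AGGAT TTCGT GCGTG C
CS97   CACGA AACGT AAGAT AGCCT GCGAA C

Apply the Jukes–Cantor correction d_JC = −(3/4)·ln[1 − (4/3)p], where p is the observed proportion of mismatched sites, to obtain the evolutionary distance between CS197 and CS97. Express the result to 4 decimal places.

Mismatches occur at site 2 (G↔A), site 9 (T↔G), site 10 (C↔T), site 12 (G↔A), site 16 (T↔A), site 17 (T↔G), site 19 (G↔C), site 24 (T↔A), site 25 (G↔A).
p = 9/26 = 0.346154.
d = −0.75 · ln(1 − (4/3)·0.346154) = −0.75 · ln(0.538461) = −0.75 · (-0.619040) = 0.4643.

0.4643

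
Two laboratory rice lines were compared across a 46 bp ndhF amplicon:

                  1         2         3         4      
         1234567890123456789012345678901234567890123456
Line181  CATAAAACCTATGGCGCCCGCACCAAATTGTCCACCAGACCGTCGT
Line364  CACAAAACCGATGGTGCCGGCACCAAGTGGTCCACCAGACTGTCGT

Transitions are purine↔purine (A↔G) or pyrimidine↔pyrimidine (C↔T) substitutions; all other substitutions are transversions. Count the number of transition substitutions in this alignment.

The sequences differ at positions 3 (T/C, transition), 10 (T/G, transversion), 15 (C/T, transition), 19 (C/G, transversion), 27 (A/G, transition), 29 (T/G, transversion), 41 (C/T, transition).
Of the 7 differences, 4 transitions and 3 transversions, so the answer is 4.

4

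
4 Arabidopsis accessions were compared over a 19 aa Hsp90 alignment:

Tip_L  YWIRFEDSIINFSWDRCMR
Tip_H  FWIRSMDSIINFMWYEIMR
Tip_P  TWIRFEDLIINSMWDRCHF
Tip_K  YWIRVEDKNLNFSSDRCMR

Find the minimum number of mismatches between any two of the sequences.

5

Pairwise Hamming distances:
  Tip_L vs Tip_H: 7
  Tip_L vs Tip_P: 6
  Tip_L vs Tip_K: 5
  Tip_H vs Tip_P: 10
  Tip_H vs Tip_K: 11
  Tip_P vs Tip_K: 10
The smallest is 5, between Tip_L and Tip_K.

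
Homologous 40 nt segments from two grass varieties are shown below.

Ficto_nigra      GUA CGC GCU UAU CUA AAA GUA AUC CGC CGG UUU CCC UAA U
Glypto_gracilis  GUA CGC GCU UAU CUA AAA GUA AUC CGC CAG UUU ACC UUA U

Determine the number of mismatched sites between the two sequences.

3

Differing sites — 29:G/A; 34:C/A; 38:A/U.
That gives 3 mismatches out of 40 aligned sites, so the Hamming distance is 3.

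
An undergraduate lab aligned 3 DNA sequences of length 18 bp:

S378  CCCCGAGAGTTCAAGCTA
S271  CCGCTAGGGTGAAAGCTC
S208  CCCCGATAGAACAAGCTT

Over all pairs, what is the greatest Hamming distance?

Pairwise Hamming distances:
  S378 vs S271: 6
  S378 vs S208: 4
  S271 vs S208: 8
The largest is 8, between S271 and S208.

8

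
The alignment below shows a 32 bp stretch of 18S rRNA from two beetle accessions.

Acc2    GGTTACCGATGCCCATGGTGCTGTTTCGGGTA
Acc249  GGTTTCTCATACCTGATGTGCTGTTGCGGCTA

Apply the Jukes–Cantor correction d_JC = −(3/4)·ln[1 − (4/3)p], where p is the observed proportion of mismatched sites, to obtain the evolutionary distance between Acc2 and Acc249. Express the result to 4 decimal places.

0.4042

The sequences differ at positions 5 (A/T), 7 (C/T), 8 (G/C), 11 (G/A), 14 (C/T), 15 (A/G), 16 (T/A), 17 (G/T), 26 (T/G), 30 (G/C).
p = 10/32 = 0.312500.
d = −0.75 · ln(1 − (4/3)·0.312500) = −0.75 · ln(0.583333) = −0.75 · (-0.538997) = 0.4042.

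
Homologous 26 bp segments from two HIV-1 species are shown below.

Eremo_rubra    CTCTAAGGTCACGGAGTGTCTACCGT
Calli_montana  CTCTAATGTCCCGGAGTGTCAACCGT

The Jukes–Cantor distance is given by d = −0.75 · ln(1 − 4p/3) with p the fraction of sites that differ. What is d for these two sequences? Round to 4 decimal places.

0.1253

Mismatches occur at site 7 (G↔T), site 11 (A↔C), site 21 (T↔A).
p = 3/26 = 0.115385.
d = −0.75 · ln(1 − (4/3)·0.115385) = −0.75 · ln(0.846153) = −0.75 · (-0.167055) = 0.1253.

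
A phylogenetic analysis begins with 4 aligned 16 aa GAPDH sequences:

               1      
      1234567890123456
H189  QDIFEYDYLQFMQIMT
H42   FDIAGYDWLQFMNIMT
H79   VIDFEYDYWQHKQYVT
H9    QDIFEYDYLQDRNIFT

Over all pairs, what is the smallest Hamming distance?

4

Pairwise Hamming distances:
  H189 vs H42: 5
  H189 vs H79: 8
  H189 vs H9: 4
  H42 vs H79: 12
  H42 vs H9: 7
  H79 vs H9: 9
The smallest is 4, between H189 and H9.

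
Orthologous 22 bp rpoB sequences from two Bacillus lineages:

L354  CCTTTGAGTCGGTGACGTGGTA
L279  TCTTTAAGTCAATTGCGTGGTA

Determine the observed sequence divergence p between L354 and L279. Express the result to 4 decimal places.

The sequences differ at positions 1 (C/T), 6 (G/A), 11 (G/A), 12 (G/A), 14 (G/T), 15 (A/G).
There are 6 differences over 22 sites, so p = 6/22 = 0.2727.

0.2727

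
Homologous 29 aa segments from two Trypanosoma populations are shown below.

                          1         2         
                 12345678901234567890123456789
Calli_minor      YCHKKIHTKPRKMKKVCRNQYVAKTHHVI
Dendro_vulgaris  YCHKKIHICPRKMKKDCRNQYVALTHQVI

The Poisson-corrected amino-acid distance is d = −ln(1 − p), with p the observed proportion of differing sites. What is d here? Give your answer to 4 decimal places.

0.1892

The sequences differ at positions 8 (T/I), 9 (K/C), 16 (V/D), 24 (K/L), 27 (H/Q).
p = 5/29 = 0.172414.
d = −ln(1 − 0.172414) = −ln(0.827586) = 0.1892.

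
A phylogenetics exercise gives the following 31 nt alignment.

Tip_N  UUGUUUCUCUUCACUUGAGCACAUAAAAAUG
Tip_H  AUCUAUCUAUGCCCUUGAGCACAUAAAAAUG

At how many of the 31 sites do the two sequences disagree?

6

Differing sites — 1:U/A; 3:G/C; 5:U/A; 9:C/A; 11:U/G; 13:A/C.
That gives 6 mismatches out of 31 aligned sites, so the Hamming distance is 6.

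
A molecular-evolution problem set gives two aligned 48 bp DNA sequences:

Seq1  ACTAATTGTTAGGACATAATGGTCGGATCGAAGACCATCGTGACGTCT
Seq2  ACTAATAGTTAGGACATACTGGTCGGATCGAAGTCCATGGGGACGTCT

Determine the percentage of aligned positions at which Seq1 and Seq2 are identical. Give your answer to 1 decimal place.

89.6%

Differing sites — 7:T/A; 19:A/C; 34:A/T; 39:C/G; 41:T/G.
43 of the 48 sites match, so the percent identity is 43/48 × 100 = 89.6%.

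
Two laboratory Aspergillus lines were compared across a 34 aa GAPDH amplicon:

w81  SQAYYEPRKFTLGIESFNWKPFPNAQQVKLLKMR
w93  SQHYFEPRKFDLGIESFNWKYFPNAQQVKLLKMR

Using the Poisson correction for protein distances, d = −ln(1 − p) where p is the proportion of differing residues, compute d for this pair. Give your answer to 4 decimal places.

0.1252

Mismatches occur at site 3 (A↔H), site 5 (Y↔F), site 11 (T↔D), site 21 (P↔Y).
p = 4/34 = 0.117647.
d = −ln(1 − 0.117647) = −ln(0.882353) = 0.1252.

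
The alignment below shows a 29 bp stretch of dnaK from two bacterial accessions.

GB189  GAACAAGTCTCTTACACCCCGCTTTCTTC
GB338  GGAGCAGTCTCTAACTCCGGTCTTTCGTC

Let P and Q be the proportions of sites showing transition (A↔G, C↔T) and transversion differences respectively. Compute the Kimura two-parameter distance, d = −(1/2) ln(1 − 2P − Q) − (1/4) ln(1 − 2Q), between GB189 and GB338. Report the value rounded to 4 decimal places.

0.4120

Mismatches occur at site 2 (A↔G, transition), site 4 (C↔G, transversion), site 5 (A↔C, transversion), site 13 (T↔A, transversion), site 16 (A↔T, transversion), site 19 (C↔G, transversion), site 20 (C↔G, transversion), site 21 (G↔T, transversion), site 27 (T↔G, transversion).
Of the 9 differences, 1 transition and 8 transversions over 29 sites: P = 1/29 = 0.034483, Q = 8/29 = 0.275862.
d = −0.5·ln(0.655172) − 0.25·ln(0.448276) = −0.5·(-0.422857) − 0.25·(-0.802346) = 0.4120.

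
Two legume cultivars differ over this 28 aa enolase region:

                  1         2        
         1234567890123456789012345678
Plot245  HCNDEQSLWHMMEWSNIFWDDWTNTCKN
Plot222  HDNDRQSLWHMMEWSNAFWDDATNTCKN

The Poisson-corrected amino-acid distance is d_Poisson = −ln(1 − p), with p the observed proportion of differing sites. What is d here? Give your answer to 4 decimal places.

Differing sites — 2:C/D; 5:E/R; 17:I/A; 22:W/A.
p = 4/28 = 0.142857.
d = −ln(1 − 0.142857) = −ln(0.857143) = 0.1542.

0.1542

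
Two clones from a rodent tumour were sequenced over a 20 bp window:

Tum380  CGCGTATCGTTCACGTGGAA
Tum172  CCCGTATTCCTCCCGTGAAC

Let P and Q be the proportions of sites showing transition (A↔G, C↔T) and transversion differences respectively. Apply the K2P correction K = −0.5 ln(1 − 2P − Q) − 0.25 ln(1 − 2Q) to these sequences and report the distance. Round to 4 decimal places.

0.4743

Differing sites — 2:G/C (Tv); 8:C/T (Ti); 9:G/C (Tv); 10:T/C (Ti); 13:A/C (Tv); 18:G/A (Ti); 20:A/C (Tv).
Of the 7 differences, 3 transitions and 4 transversions over 20 sites: P = 3/20 = 0.150000, Q = 4/20 = 0.200000.
d = −0.5·ln(0.500000) − 0.25·ln(0.600000) = −0.5·(-0.693147) − 0.25·(-0.510826) = 0.4743.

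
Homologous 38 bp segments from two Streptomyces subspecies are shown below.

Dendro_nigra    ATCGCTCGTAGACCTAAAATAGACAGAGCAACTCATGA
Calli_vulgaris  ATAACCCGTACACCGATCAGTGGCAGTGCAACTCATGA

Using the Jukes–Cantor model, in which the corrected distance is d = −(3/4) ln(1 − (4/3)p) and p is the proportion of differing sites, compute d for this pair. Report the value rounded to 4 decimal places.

Differing sites — 3:C/A; 4:G/A; 6:T/C; 11:G/C; 15:T/G; 17:A/T; 18:A/C; 20:T/G; 21:A/T; 23:A/G; 27:A/T.
p = 11/38 = 0.289474.
d = −0.75 · ln(1 − (4/3)·0.289474) = −0.75 · ln(0.614035) = −0.75 · (-0.487703) = 0.3658.

0.3658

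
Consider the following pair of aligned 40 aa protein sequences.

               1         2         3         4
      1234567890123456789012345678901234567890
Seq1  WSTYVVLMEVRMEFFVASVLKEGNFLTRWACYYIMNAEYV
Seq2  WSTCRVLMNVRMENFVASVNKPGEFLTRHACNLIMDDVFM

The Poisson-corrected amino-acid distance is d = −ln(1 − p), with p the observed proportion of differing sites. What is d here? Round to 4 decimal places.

Differing sites — 4:Y/C; 5:V/R; 9:E/N; 14:F/N; 20:L/N; 22:E/P; 24:N/E; 29:W/H; 32:Y/N; 33:Y/L; 36:N/D; 37:A/D; 38:E/V; 39:Y/F; 40:V/M.
p = 15/40 = 0.375000.
d = −ln(1 − 0.375000) = −ln(0.625000) = 0.4700.

0.4700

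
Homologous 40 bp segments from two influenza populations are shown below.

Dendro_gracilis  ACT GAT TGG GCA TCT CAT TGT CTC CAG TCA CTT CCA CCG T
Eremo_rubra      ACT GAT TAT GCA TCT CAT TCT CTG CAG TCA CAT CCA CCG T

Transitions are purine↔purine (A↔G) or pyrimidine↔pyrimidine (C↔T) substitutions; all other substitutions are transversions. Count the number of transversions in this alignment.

4

Differing sites — 8:G/A (Ti); 9:G/T (Tv); 20:G/C (Tv); 24:C/G (Tv); 32:T/A (Tv).
Of the 5 differences, 1 transition and 4 transversions, so the answer is 4.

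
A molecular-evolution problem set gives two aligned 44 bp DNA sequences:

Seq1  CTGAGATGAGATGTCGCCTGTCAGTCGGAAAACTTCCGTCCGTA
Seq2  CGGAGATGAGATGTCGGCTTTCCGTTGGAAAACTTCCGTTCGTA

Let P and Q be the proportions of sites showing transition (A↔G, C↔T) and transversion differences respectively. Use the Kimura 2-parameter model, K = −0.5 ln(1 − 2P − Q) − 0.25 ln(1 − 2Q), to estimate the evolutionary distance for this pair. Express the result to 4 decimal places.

0.1505

Mismatches occur at site 2 (T→G, transversion), site 17 (C→G, transversion), site 20 (G→T, transversion), site 23 (A→C, transversion), site 26 (C→T, transition), site 40 (C→T, transition).
Of the 6 differences, 2 transitions and 4 transversions over 44 sites: P = 2/44 = 0.045455, Q = 4/44 = 0.090909.
d = −0.5·ln(0.818181) − 0.25·ln(0.818182) = −0.5·(-0.200672) − 0.25·(-0.200670) = 0.1505.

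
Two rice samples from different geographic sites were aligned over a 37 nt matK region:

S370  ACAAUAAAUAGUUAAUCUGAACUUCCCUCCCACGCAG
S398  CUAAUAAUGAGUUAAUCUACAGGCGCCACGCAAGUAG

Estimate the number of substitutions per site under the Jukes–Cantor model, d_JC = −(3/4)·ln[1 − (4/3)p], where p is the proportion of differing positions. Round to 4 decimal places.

0.5266

Mismatches occur at site 1 (A→C), site 2 (C→U), site 8 (A→U), site 9 (U→G), site 19 (G→A), site 20 (A→C), site 22 (C→G), site 23 (U→G), site 24 (U→C), site 25 (C→G), site 28 (U→A), site 30 (C→G), site 33 (C→A), site 35 (C→U).
p = 14/37 = 0.378378.
d = −0.75 · ln(1 − (4/3)·0.378378) = −0.75 · ln(0.495496) = −0.75 · (-0.702196) = 0.5266.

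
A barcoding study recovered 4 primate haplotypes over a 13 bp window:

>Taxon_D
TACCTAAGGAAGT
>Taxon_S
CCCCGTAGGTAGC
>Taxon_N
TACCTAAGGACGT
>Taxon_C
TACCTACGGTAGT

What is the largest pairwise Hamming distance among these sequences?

7

Pairwise Hamming distances:
  Taxon_D vs Taxon_S: 6
  Taxon_D vs Taxon_N: 1
  Taxon_D vs Taxon_C: 2
  Taxon_S vs Taxon_N: 7
  Taxon_S vs Taxon_C: 6
  Taxon_N vs Taxon_C: 3
The largest is 7, between Taxon_S and Taxon_N.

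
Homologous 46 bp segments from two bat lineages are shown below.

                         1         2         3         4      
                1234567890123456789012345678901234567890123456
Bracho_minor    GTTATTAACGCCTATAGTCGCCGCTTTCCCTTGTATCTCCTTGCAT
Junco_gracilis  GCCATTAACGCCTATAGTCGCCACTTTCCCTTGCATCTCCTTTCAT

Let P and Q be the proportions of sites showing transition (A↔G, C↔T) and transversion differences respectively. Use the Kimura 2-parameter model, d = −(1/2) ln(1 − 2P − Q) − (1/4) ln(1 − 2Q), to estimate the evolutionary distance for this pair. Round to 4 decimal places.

Differing sites — 2:T/C (Ti); 3:T/C (Ti); 23:G/A (Ti); 34:T/C (Ti); 43:G/T (Tv).
Of the 5 differences, 4 transitions and 1 transversion over 46 sites: P = 4/46 = 0.086957, Q = 1/46 = 0.021739.
d = −0.5·ln(0.804347) − 0.25·ln(0.956522) = −0.5·(-0.217725) − 0.25·(-0.044451) = 0.1200.

0.1200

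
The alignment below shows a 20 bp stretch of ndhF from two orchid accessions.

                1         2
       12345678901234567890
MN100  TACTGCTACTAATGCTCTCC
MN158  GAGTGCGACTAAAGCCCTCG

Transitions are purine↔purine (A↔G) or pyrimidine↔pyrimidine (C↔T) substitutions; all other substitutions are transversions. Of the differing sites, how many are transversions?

5

Mismatches occur at site 1 (T→G, transversion), site 3 (C→G, transversion), site 7 (T→G, transversion), site 13 (T→A, transversion), site 16 (T→C, transition), site 20 (C→G, transversion).
Of the 6 differences, 1 transition and 5 transversions, so the answer is 5.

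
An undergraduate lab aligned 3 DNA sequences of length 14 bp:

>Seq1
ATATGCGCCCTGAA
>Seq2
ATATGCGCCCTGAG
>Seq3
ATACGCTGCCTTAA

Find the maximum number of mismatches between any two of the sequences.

5

Pairwise Hamming distances:
  Seq1 vs Seq2: 1
  Seq1 vs Seq3: 4
  Seq2 vs Seq3: 5
The largest is 5, between Seq2 and Seq3.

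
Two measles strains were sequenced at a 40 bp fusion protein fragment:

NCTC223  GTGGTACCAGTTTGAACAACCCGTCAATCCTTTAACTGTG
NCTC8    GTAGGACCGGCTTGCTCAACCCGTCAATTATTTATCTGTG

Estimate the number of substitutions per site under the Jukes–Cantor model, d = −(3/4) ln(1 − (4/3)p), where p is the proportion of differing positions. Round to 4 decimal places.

0.2675

The sequences differ at positions 3 (G/A), 5 (T/G), 9 (A/G), 11 (T/C), 15 (A/C), 16 (A/T), 29 (C/T), 30 (C/A), 35 (A/T).
p = 9/40 = 0.225000.
d = −0.75 · ln(1 − (4/3)·0.225000) = −0.75 · ln(0.700000) = −0.75 · (-0.356675) = 0.2675.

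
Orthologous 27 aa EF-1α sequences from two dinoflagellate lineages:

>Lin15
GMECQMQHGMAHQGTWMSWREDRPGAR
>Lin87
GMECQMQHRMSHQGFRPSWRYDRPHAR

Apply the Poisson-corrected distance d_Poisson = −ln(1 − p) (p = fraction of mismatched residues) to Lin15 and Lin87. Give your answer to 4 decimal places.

Mismatches occur at site 9 (G/R), site 11 (A/S), site 15 (T/F), site 16 (W/R), site 17 (M/P), site 21 (E/Y), site 25 (G/H).
p = 7/27 = 0.259259.
d = −ln(1 − 0.259259) = −ln(0.740741) = 0.3001.

0.3001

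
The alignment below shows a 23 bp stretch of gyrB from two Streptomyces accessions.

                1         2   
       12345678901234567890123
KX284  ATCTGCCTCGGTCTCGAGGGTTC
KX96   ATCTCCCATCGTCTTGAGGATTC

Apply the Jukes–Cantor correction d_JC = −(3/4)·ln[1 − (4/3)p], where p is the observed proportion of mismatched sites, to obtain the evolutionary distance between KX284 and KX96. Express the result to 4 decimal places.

Mismatches occur at site 5 (G/C), site 8 (T/A), site 9 (C/T), site 10 (G/C), site 15 (C/T), site 20 (G/A).
p = 6/23 = 0.260870.
d = −0.75 · ln(1 − (4/3)·0.260870) = −0.75 · ln(0.652173) = −0.75 · (-0.427445) = 0.3206.

0.3206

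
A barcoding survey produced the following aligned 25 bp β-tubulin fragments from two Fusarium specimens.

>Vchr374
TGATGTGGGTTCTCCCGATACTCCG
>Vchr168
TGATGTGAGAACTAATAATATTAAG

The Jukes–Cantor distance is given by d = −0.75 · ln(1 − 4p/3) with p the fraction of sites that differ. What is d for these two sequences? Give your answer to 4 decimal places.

0.5716

Differing sites — 8:G/A; 10:T/A; 11:T/A; 14:C/A; 15:C/A; 16:C/T; 17:G/A; 21:C/T; 23:C/A; 24:C/A.
p = 10/25 = 0.400000.
d = −0.75 · ln(1 − (4/3)·0.400000) = −0.75 · ln(0.466667) = −0.75 · (-0.762139) = 0.5716.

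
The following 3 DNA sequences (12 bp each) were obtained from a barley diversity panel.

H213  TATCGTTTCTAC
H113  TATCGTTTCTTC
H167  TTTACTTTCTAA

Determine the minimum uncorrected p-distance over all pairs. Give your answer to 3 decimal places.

Pairwise Hamming distances:
  H213 vs H113: 1
  H213 vs H167: 4
  H113 vs H167: 5
The smallest is 1 mismatch, between H213 and H113; p = 1/12 = 0.083.

0.083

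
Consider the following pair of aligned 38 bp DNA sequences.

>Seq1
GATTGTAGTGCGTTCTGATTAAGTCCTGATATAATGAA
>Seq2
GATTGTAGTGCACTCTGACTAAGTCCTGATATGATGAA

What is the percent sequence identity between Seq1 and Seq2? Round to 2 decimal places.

Mismatches occur at site 12 (G→A), site 13 (T→C), site 19 (T→C), site 33 (A→G).
34 of the 38 sites match, so the percent identity is 34/38 × 100 = 89.47%.

89.47%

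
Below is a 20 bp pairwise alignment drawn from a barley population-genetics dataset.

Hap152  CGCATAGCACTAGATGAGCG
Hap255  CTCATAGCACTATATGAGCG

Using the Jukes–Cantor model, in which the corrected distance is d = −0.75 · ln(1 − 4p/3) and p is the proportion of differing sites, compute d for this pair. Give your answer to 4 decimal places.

Differing sites — 2:G/T; 13:G/T.
p = 2/20 = 0.100000.
d = −0.75 · ln(1 − (4/3)·0.100000) = −0.75 · ln(0.866667) = −0.75 · (-0.143100) = 0.1073.

0.1073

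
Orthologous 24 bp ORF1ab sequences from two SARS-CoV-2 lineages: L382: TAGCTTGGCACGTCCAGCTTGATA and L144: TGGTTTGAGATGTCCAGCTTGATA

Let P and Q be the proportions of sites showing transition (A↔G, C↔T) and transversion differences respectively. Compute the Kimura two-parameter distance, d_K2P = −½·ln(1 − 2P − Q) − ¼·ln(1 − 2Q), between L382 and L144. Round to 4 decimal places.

Mismatches occur at site 2 (A→G, transition), site 4 (C→T, transition), site 8 (G→A, transition), site 9 (C→G, transversion), site 11 (C→T, transition).
Of the 5 differences, 4 transitions and 1 transversion over 24 sites: P = 4/24 = 0.166667, Q = 1/24 = 0.041667.
d = −0.5·ln(0.624999) − 0.25·ln(0.916666) = −0.5·(-0.470005) − 0.25·(-0.087012) = 0.2568.

0.2568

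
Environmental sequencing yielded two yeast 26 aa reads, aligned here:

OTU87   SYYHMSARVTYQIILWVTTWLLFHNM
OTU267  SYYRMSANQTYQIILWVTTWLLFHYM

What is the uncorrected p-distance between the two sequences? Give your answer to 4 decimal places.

The sequences differ at positions 4 (H/R), 8 (R/N), 9 (V/Q), 25 (N/Y).
There are 4 differences over 26 sites, so p = 4/26 = 0.1538.

0.1538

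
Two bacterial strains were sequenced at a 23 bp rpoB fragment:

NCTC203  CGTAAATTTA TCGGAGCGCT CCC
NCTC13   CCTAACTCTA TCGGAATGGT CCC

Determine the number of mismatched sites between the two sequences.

6

Differing sites — 2:G/C; 6:A/C; 8:T/C; 16:G/A; 17:C/T; 19:C/G.
That gives 6 mismatches out of 23 aligned sites, so the Hamming distance is 6.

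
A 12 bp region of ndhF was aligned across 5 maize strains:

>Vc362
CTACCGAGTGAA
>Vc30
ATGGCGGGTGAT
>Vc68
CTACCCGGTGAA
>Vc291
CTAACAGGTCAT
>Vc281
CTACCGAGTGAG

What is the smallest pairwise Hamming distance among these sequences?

Pairwise Hamming distances:
  Vc362 vs Vc30: 5
  Vc362 vs Vc68: 2
  Vc362 vs Vc291: 5
  Vc362 vs Vc281: 1
  Vc30 vs Vc68: 5
  Vc30 vs Vc291: 5
  Vc30 vs Vc281: 5
  Vc68 vs Vc291: 4
  Vc68 vs Vc281: 3
  Vc291 vs Vc281: 5
The smallest is 1, between Vc362 and Vc281.

1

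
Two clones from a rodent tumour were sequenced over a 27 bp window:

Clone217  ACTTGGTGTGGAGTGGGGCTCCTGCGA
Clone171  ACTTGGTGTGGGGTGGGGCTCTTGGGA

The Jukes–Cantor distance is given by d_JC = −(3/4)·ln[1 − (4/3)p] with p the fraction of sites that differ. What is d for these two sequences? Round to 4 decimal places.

The sequences differ at positions 12 (A/G), 22 (C/T), 25 (C/G).
p = 3/27 = 0.111111.
d = −0.75 · ln(1 − (4/3)·0.111111) = −0.75 · ln(0.851852) = −0.75 · (-0.160342) = 0.1203.

0.1203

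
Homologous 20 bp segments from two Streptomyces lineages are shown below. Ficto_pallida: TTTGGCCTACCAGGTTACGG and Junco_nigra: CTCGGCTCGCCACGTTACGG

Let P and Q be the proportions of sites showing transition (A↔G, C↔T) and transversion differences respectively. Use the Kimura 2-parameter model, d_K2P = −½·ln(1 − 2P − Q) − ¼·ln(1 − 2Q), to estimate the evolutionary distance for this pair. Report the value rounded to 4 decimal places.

0.4256

Mismatches occur at site 1 (T→C, transition), site 3 (T→C, transition), site 7 (C→T, transition), site 8 (T→C, transition), site 9 (A→G, transition), site 13 (G→C, transversion).
Of the 6 differences, 5 transitions and 1 transversion over 20 sites: P = 5/20 = 0.250000, Q = 1/20 = 0.050000.
d = −0.5·ln(0.450000) − 0.25·ln(0.900000) = −0.5·(-0.798508) − 0.25·(-0.105361) = 0.4256.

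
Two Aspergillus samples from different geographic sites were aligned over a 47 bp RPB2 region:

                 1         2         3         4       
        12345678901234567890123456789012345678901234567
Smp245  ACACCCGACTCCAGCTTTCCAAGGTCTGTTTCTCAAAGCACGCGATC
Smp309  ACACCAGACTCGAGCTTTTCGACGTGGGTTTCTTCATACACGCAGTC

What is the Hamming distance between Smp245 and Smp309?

Differing sites — 6:C/A; 12:C/G; 19:C/T; 21:A/G; 23:G/C; 26:C/G; 27:T/G; 34:C/T; 35:A/C; 37:A/T; 38:G/A; 44:G/A; 45:A/G.
That gives 13 mismatches out of 47 aligned sites, so the Hamming distance is 13.

13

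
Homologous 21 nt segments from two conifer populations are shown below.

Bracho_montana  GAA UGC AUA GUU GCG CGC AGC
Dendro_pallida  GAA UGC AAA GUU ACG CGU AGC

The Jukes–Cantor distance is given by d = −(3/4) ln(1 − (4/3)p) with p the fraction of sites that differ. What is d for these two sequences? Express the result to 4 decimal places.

Mismatches occur at site 8 (U→A), site 13 (G→A), site 18 (C→U).
p = 3/21 = 0.142857.
d = −0.75 · ln(1 − (4/3)·0.142857) = −0.75 · ln(0.809524) = −0.75 · (-0.211309) = 0.1585.

0.1585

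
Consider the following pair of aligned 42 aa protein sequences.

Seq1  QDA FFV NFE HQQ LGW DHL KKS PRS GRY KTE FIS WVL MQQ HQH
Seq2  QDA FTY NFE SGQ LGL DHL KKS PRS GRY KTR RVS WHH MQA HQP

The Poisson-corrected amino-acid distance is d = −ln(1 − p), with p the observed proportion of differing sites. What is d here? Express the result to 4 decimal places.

0.3365

The sequences differ at positions 5 (F/T), 6 (V/Y), 10 (H/S), 11 (Q/G), 15 (W/L), 30 (E/R), 31 (F/R), 32 (I/V), 35 (V/H), 36 (L/H), 39 (Q/A), 42 (H/P).
p = 12/42 = 0.285714.
d = −ln(1 − 0.285714) = −ln(0.714286) = 0.3365.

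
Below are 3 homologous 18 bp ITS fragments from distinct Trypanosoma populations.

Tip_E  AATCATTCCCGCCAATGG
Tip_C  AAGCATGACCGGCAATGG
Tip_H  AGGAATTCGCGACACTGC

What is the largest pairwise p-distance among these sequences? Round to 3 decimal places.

Pairwise Hamming distances:
  Tip_E vs Tip_C: 4
  Tip_E vs Tip_H: 7
  Tip_C vs Tip_H: 8
The largest is 8 mismatches, between Tip_C and Tip_H; p = 8/18 = 0.444.

0.444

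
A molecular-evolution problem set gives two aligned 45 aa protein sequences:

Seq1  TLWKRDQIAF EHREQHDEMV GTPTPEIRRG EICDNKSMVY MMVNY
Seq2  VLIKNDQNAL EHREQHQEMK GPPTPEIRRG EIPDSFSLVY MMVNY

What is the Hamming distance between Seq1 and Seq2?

Differing sites — 1:T/V; 3:W/I; 5:R/N; 8:I/N; 10:F/L; 17:D/Q; 20:V/K; 22:T/P; 33:C/P; 35:N/S; 36:K/F; 38:M/L.
That gives 12 mismatches out of 45 aligned sites, so the Hamming distance is 12.

12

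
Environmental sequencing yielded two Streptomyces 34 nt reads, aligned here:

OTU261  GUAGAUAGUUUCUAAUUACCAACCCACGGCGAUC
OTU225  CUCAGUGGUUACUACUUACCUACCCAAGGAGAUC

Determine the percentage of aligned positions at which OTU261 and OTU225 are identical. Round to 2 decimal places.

70.59%

Mismatches occur at site 1 (G/C), site 3 (A/C), site 4 (G/A), site 5 (A/G), site 7 (A/G), site 11 (U/A), site 15 (A/C), site 21 (A/U), site 27 (C/A), site 30 (C/A).
24 of the 34 sites match, so the percent identity is 24/34 × 100 = 70.59%.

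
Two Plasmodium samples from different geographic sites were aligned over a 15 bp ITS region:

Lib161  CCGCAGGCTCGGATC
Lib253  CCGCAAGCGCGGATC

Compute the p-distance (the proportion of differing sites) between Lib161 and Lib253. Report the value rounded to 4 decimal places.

0.1333

Differing sites — 6:G/A; 9:T/G.
There are 2 differences over 15 sites, so p = 2/15 = 0.1333.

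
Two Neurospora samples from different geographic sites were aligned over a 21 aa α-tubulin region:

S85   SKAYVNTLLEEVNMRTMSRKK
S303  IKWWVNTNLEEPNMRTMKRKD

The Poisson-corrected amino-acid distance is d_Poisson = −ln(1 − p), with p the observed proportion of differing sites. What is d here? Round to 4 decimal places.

The sequences differ at positions 1 (S/I), 3 (A/W), 4 (Y/W), 8 (L/N), 12 (V/P), 18 (S/K), 21 (K/D).
p = 7/21 = 0.333333.
d = −ln(1 − 0.333333) = −ln(0.666667) = 0.4055.

0.4055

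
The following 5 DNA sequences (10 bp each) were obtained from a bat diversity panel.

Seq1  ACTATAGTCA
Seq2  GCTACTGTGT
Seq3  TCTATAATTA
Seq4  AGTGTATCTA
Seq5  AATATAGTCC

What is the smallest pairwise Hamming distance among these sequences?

2

Pairwise Hamming distances:
  Seq1 vs Seq2: 5
  Seq1 vs Seq3: 3
  Seq1 vs Seq4: 5
  Seq1 vs Seq5: 2
  Seq2 vs Seq3: 6
  Seq2 vs Seq4: 9
  Seq2 vs Seq5: 6
  Seq3 vs Seq4: 5
  Seq3 vs Seq5: 5
  Seq4 vs Seq5: 6
The smallest is 2, between Seq1 and Seq5.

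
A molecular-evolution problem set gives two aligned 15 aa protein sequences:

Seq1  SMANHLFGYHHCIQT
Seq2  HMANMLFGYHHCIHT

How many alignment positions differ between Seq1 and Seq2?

3

The sequences differ at positions 1 (S/H), 5 (H/M), 14 (Q/H).
That gives 3 mismatches out of 15 aligned sites, so the Hamming distance is 3.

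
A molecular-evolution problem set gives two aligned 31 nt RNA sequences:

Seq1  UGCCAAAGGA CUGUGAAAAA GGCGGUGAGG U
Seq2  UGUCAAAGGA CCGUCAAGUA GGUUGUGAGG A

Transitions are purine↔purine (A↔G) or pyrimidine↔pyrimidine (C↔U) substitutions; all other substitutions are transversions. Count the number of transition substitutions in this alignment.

The sequences differ at positions 3 (C/U, transition), 12 (U/C, transition), 15 (G/C, transversion), 18 (A/G, transition), 19 (A/U, transversion), 23 (C/U, transition), 24 (G/U, transversion), 31 (U/A, transversion).
Of the 8 differences, 4 transitions and 4 transversions, so the answer is 4.

4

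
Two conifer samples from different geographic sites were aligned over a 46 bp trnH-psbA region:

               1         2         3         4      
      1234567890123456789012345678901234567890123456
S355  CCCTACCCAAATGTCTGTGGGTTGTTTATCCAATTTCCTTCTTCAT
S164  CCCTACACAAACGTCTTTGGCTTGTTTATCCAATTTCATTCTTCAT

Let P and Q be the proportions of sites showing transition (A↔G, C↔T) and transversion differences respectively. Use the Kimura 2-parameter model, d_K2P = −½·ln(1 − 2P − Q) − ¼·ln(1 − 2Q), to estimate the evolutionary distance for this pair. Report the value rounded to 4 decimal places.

The sequences differ at positions 7 (C/A, transversion), 12 (T/C, transition), 17 (G/T, transversion), 21 (G/C, transversion), 38 (C/A, transversion).
Of the 5 differences, 1 transition and 4 transversions over 46 sites: P = 1/46 = 0.021739, Q = 4/46 = 0.086957.
d = −0.5·ln(0.869565) − 0.25·ln(0.826086) = −0.5·(-0.139762) − 0.25·(-0.191056) = 0.1176.

0.1176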